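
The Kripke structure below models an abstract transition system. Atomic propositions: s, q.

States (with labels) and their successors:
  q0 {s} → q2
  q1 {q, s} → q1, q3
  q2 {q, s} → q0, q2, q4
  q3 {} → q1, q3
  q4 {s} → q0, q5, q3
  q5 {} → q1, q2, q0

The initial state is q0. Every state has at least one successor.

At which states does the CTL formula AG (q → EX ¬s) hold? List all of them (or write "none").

{q1, q3}

States satisfying q → EX ¬s: {q0, q1, q3, q4, q5}.
States satisfying AG (q → EX ¬s): {q1, q3}.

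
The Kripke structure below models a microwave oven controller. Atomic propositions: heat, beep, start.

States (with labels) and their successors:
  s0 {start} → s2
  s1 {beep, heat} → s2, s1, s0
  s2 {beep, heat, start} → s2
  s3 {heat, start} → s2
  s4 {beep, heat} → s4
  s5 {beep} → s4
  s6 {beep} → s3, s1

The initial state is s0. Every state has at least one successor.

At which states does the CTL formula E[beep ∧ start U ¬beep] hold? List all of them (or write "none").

States satisfying beep ∧ start: {s2}.
States satisfying ¬beep: {s0, s3}.
States satisfying E[beep ∧ start U ¬beep]: {s0, s3}.

{s0, s3}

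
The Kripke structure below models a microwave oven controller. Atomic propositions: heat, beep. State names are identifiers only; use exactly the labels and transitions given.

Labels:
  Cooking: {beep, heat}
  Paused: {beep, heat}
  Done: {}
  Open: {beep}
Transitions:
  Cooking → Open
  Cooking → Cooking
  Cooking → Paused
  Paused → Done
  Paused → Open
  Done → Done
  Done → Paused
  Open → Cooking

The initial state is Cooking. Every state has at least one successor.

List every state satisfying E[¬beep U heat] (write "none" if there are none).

States satisfying ¬beep: {Done}.
States satisfying heat: {Cooking, Paused}.
States satisfying E[¬beep U heat]: {Cooking, Paused, Done}.

{Cooking, Paused, Done}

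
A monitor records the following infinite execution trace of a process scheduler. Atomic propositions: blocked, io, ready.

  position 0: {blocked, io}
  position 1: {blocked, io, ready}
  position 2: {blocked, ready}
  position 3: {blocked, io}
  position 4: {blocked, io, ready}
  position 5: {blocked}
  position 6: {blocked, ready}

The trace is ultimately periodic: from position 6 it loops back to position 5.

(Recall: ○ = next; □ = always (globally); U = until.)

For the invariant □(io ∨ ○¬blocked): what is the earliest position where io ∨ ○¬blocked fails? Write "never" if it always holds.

2

Check io ∨ ○¬blocked at each position in order: 0 ✓, 1 ✓.
At position 2 the labels are {blocked, ready} and the next position 3 has {blocked, io}, so io ∨ ○¬blocked is false there. This is the first violation.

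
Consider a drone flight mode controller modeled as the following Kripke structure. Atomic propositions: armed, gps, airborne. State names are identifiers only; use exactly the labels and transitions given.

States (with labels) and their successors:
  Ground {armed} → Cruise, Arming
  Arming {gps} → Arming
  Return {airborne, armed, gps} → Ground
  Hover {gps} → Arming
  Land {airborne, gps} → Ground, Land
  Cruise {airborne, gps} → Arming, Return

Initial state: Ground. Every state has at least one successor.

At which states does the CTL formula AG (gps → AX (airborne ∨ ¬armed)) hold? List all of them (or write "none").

{Arming, Hover}

States satisfying gps → AX (airborne ∨ ¬armed): {Ground, Arming, Hover, Cruise}.
States satisfying AG (gps → AX (airborne ∨ ¬armed)): {Arming, Hover}.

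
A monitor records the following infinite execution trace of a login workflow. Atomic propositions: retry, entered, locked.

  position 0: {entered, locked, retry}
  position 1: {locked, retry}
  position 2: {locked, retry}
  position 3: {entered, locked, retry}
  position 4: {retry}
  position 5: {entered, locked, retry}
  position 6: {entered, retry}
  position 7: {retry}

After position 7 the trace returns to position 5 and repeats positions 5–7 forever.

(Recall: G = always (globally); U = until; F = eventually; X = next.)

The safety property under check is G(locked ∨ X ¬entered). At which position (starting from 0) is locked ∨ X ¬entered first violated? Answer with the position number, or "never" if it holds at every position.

Check locked ∨ X ¬entered at each position in order: 0 ✓, 1 ✓, 2 ✓, 3 ✓.
At position 4 the labels are {retry} and the next position 5 has {entered, locked, retry}, so locked ∨ X ¬entered is false there. This is the first violation.

4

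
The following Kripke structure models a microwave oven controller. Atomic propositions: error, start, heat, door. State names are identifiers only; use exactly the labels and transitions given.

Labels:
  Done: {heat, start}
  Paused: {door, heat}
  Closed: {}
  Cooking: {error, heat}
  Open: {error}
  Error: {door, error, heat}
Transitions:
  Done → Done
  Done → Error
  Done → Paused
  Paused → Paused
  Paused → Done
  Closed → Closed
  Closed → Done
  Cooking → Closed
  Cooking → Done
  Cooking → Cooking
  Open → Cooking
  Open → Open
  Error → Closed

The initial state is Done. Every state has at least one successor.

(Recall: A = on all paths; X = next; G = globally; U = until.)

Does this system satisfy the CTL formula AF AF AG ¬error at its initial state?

States satisfying AF AG ¬error: ∅.
States satisfying AF AF AG ¬error: ∅.
There is a path from Done along which AF AG ¬error never holds.
Done ∉ Sat(AF AF AG ¬error).

No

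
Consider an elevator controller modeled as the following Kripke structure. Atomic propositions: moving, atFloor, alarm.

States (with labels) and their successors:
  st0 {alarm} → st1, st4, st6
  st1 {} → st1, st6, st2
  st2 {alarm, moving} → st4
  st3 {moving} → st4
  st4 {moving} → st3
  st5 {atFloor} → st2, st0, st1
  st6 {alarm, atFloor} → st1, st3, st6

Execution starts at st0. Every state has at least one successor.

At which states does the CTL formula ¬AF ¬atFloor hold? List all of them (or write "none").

{st6}

States satisfying ¬atFloor: {st0, st1, st2, st3, st4}.
States satisfying AF ¬atFloor: {st0, st1, st2, st3, st4, st5}.
States satisfying ¬AF ¬atFloor: {st6}.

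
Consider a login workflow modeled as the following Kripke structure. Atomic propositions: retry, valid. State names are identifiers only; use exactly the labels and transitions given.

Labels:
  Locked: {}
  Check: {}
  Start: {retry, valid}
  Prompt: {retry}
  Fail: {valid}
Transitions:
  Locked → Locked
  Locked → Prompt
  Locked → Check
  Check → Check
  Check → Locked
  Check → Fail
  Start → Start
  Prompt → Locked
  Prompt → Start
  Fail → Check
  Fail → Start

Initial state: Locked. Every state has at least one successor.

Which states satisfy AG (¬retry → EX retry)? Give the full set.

States satisfying ¬retry → EX retry: {Locked, Start, Prompt, Fail}.
States satisfying AG (¬retry → EX retry): {Start}.

{Start}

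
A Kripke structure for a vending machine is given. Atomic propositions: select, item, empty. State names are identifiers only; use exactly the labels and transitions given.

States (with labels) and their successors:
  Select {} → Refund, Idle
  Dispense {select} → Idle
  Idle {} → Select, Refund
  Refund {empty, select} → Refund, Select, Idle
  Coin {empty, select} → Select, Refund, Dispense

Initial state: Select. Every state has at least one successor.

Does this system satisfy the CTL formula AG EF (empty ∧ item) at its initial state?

Violated

States satisfying EF (empty ∧ item): ∅.
States satisfying AG EF (empty ∧ item): ∅.
Idle is reachable from Select and violates EF (empty ∧ item), so AG fails at Select.
Select ∉ Sat(AG EF (empty ∧ item)).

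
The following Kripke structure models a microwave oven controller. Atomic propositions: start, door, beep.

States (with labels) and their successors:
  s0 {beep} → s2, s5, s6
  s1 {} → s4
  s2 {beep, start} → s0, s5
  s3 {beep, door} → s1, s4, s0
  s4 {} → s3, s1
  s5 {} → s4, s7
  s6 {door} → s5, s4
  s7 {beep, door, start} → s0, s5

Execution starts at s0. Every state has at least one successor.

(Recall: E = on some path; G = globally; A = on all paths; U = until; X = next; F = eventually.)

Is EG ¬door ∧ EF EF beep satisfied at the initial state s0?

Yes

States satisfying ¬door: {s0, s1, s2, s4, s5}.
States satisfying EG ¬door: {s0, s1, s2, s4, s5}.
States satisfying EF beep: {s0, s1, s2, s3, s4, s5, s6, s7}.
States satisfying EF EF beep: {s0, s1, s2, s3, s4, s5, s6, s7}.
States satisfying EG ¬door ∧ EF EF beep: {s0, s1, s2, s4, s5}.
s0 ∈ Sat(EG ¬door ∧ EF EF beep).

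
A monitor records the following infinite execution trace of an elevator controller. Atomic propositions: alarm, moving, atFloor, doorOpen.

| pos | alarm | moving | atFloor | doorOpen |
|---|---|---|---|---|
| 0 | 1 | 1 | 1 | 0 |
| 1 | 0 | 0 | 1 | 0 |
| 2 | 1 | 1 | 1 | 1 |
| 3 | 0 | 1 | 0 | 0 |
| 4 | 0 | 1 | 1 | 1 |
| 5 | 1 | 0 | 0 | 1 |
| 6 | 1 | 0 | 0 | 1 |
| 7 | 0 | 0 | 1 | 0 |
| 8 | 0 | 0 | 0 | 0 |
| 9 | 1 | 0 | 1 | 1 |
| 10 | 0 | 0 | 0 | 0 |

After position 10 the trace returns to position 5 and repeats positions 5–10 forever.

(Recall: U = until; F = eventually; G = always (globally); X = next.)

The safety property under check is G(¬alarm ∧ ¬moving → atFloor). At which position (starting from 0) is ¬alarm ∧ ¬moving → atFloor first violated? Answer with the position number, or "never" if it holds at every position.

8

Check ¬alarm ∧ ¬moving → atFloor at each position in order: 0 ✓, 1 ✓, 2 ✓, 3 ✓, 4 ✓, 5 ✓, 6 ✓, 7 ✓.
At position 8 the labels are {}, so ¬alarm ∧ ¬moving → atFloor is false there. This is the first violation.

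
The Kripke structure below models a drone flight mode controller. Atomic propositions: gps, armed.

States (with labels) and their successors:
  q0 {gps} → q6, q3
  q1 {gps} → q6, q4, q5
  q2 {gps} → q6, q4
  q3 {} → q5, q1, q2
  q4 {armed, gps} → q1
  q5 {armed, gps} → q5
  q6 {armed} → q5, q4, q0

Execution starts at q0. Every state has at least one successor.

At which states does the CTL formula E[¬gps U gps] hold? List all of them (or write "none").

States satisfying ¬gps: {q3, q6}.
States satisfying gps: {q0, q1, q2, q4, q5}.
States satisfying E[¬gps U gps]: {q0, q1, q2, q3, q4, q5, q6}.

{q0, q1, q2, q3, q4, q5, q6}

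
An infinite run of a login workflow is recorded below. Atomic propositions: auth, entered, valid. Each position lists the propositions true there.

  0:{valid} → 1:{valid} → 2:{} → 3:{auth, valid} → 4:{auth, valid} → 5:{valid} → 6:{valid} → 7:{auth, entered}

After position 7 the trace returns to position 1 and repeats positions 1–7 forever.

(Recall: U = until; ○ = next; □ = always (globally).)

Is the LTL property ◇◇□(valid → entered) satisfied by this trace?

No

◇□(valid → entered) is false at every position 0..7, so it never becomes true and ◇◇□(valid → entered) fails.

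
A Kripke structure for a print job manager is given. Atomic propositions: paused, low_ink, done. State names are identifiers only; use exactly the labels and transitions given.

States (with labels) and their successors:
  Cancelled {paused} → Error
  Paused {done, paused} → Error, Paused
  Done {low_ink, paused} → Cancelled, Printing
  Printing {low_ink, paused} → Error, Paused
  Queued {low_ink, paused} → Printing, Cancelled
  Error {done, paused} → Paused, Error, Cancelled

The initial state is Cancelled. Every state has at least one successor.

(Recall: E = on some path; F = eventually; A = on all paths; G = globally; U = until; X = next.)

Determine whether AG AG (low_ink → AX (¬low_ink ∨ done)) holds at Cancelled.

States satisfying AG (low_ink → AX (¬low_ink ∨ done)): {Cancelled, Paused, Printing, Error}.
States satisfying AG AG (low_ink → AX (¬low_ink ∨ done)): {Cancelled, Paused, Printing, Error}.
Every state reachable from Cancelled satisfies AG (low_ink → AX (¬low_ink ∨ done)).
Cancelled ∈ Sat(AG AG (low_ink → AX (¬low_ink ∨ done))).

Satisfied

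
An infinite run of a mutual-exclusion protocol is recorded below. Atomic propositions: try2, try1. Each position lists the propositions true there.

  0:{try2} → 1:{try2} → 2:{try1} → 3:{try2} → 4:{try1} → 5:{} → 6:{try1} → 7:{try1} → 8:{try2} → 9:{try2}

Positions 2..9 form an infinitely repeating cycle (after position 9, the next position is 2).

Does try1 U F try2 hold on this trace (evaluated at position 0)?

Walking from position 0: F try2 first holds at position 0, and try1 holds at every earlier position along the way, so try1 U F try2 holds.

Yes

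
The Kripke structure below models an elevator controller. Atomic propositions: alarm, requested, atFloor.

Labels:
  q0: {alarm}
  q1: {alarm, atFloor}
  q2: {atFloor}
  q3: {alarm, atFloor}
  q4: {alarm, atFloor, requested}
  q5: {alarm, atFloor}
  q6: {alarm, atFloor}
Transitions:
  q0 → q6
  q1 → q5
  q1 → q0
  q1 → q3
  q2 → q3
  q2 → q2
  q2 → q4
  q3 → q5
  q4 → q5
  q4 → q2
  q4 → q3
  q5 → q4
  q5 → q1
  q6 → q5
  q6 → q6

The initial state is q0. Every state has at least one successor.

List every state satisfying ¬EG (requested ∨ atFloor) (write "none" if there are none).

{q0}

States satisfying requested ∨ atFloor: {q1, q2, q3, q4, q5, q6}.
States satisfying EG (requested ∨ atFloor): {q1, q2, q3, q4, q5, q6}.
States satisfying ¬EG (requested ∨ atFloor): {q0}.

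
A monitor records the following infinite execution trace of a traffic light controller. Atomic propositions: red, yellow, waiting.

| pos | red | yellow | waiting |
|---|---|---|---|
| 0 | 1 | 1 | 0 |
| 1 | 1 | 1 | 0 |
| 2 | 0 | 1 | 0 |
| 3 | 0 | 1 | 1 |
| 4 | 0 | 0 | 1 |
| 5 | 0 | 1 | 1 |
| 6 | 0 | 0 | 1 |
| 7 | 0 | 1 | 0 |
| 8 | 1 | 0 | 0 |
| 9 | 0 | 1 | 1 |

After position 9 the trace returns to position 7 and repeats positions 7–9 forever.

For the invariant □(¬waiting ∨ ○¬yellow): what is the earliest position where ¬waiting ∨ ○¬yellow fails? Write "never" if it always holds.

Check ¬waiting ∨ ○¬yellow at each position in order: 0 ✓, 1 ✓, 2 ✓, 3 ✓.
At position 4 the labels are {waiting} and the next position 5 has {waiting, yellow}, so ¬waiting ∨ ○¬yellow is false there. This is the first violation.

4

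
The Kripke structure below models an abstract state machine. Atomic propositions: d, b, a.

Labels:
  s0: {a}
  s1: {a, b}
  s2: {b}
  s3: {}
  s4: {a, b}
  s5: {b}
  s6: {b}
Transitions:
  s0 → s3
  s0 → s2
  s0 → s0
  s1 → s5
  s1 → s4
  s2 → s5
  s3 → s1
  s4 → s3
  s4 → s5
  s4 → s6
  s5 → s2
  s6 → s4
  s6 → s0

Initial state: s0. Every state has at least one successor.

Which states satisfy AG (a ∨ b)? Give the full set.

States satisfying a ∨ b: {s0, s1, s2, s4, s5, s6}.
States satisfying AG (a ∨ b): {s2, s5}.

{s2, s5}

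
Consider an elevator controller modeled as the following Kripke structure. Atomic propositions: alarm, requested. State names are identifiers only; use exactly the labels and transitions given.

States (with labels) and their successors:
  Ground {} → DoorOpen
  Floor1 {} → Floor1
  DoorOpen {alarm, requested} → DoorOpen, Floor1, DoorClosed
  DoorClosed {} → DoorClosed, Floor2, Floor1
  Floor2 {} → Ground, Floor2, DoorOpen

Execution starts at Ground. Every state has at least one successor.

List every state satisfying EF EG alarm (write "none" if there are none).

States satisfying EG alarm: {DoorOpen}.
States satisfying EF EG alarm: {Ground, DoorOpen, DoorClosed, Floor2}.

{Ground, DoorOpen, DoorClosed, Floor2}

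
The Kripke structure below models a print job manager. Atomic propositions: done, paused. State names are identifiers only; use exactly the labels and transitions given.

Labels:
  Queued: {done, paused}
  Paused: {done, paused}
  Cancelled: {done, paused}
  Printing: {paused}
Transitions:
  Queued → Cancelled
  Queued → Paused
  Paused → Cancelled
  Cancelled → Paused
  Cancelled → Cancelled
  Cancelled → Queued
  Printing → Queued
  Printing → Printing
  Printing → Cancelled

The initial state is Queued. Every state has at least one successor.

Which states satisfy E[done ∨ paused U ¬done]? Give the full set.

States satisfying done ∨ paused: {Queued, Paused, Cancelled, Printing}.
States satisfying ¬done: {Printing}.
States satisfying E[done ∨ paused U ¬done]: {Printing}.

{Printing}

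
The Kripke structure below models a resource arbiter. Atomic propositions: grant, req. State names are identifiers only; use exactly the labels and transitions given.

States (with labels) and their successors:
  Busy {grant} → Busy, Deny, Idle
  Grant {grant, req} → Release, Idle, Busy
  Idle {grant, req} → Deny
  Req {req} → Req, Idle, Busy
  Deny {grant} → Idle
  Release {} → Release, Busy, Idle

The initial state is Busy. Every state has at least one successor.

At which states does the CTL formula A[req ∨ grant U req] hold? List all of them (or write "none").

{Grant, Idle, Req, Deny}

States satisfying req ∨ grant: {Busy, Grant, Idle, Req, Deny}.
States satisfying req: {Grant, Idle, Req}.
States satisfying A[req ∨ grant U req]: {Grant, Idle, Req, Deny}.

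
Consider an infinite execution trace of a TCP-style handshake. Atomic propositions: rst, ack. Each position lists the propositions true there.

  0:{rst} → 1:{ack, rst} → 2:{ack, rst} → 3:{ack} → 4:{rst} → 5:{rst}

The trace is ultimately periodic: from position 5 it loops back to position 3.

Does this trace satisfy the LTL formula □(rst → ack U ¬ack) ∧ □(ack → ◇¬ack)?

rst → ack U ¬ack holds at every position 0..5, and those are all positions ever visited, so □(rst → ack U ¬ack) holds.
Positions where rst holds: 0, 1, 2, 4, 5.
Check ack U ¬ack at each: 0→ok, 1→ok, 2→ok, 4→ok, 5→ok.
ack → ◇¬ack holds at every position 0..5, and those are all positions ever visited, so □(ack → ◇¬ack) holds.
Positions where ack holds: 1, 2, 3.
Check ◇¬ack at each: 1→ok, 2→ok, 3→ok.
At position 0: □(rst → ack U ¬ack) is true; □(ack → ◇¬ack) is true; so □(rst → ack U ¬ack) ∧ □(ack → ◇¬ack) is true.

Yes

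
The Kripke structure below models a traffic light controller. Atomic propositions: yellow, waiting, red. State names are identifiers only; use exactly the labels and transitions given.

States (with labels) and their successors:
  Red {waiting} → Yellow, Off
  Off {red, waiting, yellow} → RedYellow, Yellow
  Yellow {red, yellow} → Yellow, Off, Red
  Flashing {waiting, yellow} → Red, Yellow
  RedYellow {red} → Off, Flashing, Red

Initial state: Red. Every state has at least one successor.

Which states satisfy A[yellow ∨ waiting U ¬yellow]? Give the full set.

States satisfying yellow ∨ waiting: {Red, Off, Yellow, Flashing}.
States satisfying ¬yellow: {Red, RedYellow}.
States satisfying A[yellow ∨ waiting U ¬yellow]: {Red, RedYellow}.

{Red, RedYellow}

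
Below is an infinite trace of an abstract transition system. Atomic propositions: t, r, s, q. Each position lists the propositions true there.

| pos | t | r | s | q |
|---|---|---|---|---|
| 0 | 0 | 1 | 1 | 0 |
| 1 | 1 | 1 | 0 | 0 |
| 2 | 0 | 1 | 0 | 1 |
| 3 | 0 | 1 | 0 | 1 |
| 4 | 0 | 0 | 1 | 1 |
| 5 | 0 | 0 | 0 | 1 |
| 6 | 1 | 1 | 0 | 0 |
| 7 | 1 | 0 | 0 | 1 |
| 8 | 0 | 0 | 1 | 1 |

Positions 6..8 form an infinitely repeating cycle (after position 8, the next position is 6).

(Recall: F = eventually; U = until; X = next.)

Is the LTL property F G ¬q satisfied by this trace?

No

G ¬q is false at every position 0..8, so it never becomes true and F G ¬q fails.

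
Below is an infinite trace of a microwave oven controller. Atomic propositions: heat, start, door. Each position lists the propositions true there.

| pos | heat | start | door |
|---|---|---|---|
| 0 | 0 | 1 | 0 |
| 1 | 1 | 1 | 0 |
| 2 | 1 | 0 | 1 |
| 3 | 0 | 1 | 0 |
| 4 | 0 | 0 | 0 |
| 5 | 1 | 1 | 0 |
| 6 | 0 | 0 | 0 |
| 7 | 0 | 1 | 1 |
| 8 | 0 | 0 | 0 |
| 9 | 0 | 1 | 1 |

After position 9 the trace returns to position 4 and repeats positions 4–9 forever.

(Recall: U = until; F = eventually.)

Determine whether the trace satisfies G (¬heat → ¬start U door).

No

¬heat → ¬start U door must hold at every position from 0 onward. It fails at position 0, so G (¬heat → ¬start U door) is false.
Positions where ¬heat holds: 0, 3, 4, 6, 7, 8, 9.
Check ¬start U door at each: 0→fails, 3→fails, 4→fails, 6→ok, 7→ok, 8→ok, 9→ok.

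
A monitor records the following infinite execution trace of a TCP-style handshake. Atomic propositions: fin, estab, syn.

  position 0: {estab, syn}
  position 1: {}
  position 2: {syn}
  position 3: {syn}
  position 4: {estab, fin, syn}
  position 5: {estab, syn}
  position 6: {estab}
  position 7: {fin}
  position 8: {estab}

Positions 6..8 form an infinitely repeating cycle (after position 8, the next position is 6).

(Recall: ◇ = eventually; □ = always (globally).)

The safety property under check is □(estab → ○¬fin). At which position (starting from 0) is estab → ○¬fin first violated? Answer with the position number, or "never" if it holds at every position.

6

Check estab → ○¬fin at each position in order: 0 ✓, 1 ✓, 2 ✓, 3 ✓, 4 ✓, 5 ✓.
At position 6 the labels are {estab} and the next position 7 has {fin}, so estab → ○¬fin is false there. This is the first violation.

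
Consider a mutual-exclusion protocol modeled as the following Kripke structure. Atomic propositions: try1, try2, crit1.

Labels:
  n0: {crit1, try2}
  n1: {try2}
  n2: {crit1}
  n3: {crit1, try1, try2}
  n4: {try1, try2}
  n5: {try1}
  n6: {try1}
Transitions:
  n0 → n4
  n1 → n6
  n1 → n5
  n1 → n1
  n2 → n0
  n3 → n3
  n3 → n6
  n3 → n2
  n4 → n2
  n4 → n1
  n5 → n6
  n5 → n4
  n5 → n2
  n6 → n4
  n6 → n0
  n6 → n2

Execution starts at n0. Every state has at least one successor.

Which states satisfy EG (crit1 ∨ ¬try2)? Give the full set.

{n3}

States satisfying crit1 ∨ ¬try2: {n0, n2, n3, n5, n6}.
States satisfying EG (crit1 ∨ ¬try2): {n3}.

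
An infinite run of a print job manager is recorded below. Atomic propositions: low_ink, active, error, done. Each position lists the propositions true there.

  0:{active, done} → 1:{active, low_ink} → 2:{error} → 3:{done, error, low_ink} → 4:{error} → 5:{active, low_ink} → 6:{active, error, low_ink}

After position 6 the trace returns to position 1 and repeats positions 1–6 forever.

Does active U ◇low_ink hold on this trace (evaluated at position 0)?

Satisfied

Walking from position 0: ◇low_ink first holds at position 0, and active holds at every earlier position along the way, so active U ◇low_ink holds.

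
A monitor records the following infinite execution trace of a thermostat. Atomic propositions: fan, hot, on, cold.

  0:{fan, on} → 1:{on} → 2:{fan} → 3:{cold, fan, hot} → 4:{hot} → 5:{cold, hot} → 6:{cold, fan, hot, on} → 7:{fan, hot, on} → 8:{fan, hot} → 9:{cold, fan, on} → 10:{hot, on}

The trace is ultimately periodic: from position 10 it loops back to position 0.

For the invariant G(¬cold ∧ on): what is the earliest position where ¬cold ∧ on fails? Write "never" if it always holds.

2

Check ¬cold ∧ on at each position in order: 0 ✓, 1 ✓.
At position 2 the labels are {fan}, so ¬cold ∧ on is false there. This is the first violation.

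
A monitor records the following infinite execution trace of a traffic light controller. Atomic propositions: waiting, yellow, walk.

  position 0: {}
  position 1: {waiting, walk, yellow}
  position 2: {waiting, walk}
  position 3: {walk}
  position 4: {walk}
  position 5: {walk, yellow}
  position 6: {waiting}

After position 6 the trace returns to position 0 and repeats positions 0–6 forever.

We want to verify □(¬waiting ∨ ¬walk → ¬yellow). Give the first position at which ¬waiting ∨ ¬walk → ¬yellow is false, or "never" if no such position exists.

Check ¬waiting ∨ ¬walk → ¬yellow at each position in order: 0 ✓, 1 ✓, 2 ✓, 3 ✓, 4 ✓.
At position 5 the labels are {walk, yellow}, so ¬waiting ∨ ¬walk → ¬yellow is false there. This is the first violation.

5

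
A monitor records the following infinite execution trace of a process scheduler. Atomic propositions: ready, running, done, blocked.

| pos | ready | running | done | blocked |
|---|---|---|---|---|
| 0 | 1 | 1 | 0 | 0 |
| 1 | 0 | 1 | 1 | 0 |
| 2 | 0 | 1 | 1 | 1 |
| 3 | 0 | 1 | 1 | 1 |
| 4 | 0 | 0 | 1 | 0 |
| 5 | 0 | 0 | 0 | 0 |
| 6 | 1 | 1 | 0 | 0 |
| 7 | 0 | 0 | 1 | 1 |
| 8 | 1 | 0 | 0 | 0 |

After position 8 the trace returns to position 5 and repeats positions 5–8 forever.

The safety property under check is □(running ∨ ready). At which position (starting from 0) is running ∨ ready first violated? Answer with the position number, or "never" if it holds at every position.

Check running ∨ ready at each position in order: 0 ✓, 1 ✓, 2 ✓, 3 ✓.
At position 4 the labels are {done}, so running ∨ ready is false there. This is the first violation.

4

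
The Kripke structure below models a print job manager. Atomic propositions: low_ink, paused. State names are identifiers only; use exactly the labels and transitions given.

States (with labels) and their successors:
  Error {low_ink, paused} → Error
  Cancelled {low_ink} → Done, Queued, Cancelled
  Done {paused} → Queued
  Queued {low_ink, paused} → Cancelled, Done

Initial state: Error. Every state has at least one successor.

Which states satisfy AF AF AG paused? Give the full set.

{Error}

States satisfying AF AG paused: {Error}.
States satisfying AF AF AG paused: {Error}.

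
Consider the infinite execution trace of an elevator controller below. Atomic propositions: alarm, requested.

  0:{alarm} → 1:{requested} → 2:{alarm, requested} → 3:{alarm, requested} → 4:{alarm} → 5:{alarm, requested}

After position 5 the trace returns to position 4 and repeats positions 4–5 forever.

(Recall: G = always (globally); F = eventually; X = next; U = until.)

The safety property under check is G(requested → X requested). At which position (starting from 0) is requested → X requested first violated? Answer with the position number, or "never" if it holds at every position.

3

Check requested → X requested at each position in order: 0 ✓, 1 ✓, 2 ✓.
At position 3 the labels are {alarm, requested} and the next position 4 has {alarm}, so requested → X requested is false there. This is the first violation.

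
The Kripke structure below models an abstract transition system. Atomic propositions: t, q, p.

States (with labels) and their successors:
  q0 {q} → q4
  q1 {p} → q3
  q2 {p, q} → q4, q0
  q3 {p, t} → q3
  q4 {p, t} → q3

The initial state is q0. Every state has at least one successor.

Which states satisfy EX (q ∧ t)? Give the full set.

none

States satisfying q ∧ t: ∅.
States satisfying EX (q ∧ t): ∅.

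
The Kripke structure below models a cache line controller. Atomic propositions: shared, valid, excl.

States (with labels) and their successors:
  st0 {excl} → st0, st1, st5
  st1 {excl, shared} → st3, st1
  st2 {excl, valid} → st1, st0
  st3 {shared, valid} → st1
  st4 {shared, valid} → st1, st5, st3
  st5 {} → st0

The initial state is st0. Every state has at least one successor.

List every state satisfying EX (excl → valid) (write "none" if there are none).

States satisfying excl → valid: {st2, st3, st4, st5}.
States satisfying EX (excl → valid): {st0, st1, st4}.

{st0, st1, st4}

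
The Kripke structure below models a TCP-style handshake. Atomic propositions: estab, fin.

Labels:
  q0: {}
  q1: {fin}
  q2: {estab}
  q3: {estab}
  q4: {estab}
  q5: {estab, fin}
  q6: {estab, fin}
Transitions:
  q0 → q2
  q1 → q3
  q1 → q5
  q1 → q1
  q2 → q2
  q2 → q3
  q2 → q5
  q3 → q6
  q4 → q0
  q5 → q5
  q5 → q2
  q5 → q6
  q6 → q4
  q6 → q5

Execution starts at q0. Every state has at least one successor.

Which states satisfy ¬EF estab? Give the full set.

none

States satisfying estab: {q2, q3, q4, q5, q6}.
States satisfying EF estab: {q0, q1, q2, q3, q4, q5, q6}.
States satisfying ¬EF estab: ∅.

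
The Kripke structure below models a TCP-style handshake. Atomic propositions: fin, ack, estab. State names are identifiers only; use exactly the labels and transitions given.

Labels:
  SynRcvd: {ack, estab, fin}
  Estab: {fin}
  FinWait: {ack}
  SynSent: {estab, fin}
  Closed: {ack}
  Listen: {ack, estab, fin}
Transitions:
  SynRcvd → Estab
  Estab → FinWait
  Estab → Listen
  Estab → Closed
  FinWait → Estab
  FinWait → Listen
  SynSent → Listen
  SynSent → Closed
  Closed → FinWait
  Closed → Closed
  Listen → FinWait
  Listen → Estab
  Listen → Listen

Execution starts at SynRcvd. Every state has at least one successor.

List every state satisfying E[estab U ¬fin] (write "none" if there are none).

States satisfying estab: {SynRcvd, SynSent, Listen}.
States satisfying ¬fin: {FinWait, Closed}.
States satisfying E[estab U ¬fin]: {FinWait, SynSent, Closed, Listen}.

{FinWait, SynSent, Closed, Listen}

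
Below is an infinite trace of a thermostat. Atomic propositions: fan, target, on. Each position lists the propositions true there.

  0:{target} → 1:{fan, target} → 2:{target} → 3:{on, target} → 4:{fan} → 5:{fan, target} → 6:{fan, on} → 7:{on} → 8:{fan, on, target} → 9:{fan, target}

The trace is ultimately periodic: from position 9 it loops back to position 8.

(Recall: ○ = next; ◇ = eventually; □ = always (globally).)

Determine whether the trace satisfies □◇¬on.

◇¬on holds at every position 0..9, and those are all positions ever visited, so □◇¬on holds.

Satisfied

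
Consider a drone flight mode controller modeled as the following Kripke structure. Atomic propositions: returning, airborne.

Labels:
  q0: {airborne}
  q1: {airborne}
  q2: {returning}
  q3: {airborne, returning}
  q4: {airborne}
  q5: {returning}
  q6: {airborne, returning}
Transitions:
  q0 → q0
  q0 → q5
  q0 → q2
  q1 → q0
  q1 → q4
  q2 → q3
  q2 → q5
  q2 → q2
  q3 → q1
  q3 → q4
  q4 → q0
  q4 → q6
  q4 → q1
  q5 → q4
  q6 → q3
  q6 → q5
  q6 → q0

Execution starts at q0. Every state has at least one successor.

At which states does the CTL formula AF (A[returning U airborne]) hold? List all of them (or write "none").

States satisfying A[returning U airborne]: {q0, q1, q3, q4, q5, q6}.
States satisfying AF (A[returning U airborne]): {q0, q1, q3, q4, q5, q6}.

{q0, q1, q3, q4, q5, q6}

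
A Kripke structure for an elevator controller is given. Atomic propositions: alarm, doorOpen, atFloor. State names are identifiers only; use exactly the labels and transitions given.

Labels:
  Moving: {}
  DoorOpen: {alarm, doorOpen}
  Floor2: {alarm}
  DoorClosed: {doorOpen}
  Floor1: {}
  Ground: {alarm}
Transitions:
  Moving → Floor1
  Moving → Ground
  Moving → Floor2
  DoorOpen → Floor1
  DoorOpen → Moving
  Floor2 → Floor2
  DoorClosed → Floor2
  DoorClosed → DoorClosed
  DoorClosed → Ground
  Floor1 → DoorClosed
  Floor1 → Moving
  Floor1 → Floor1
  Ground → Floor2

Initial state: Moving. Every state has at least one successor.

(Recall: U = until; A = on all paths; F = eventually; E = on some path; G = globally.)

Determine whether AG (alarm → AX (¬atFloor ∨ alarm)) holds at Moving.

Satisfied

States satisfying alarm → AX (¬atFloor ∨ alarm): {Moving, DoorOpen, Floor2, DoorClosed, Floor1, Ground}.
States satisfying AG (alarm → AX (¬atFloor ∨ alarm)): {Moving, DoorOpen, Floor2, DoorClosed, Floor1, Ground}.
Every state reachable from Moving satisfies alarm → AX (¬atFloor ∨ alarm).
Moving ∈ Sat(AG (alarm → AX (¬atFloor ∨ alarm))).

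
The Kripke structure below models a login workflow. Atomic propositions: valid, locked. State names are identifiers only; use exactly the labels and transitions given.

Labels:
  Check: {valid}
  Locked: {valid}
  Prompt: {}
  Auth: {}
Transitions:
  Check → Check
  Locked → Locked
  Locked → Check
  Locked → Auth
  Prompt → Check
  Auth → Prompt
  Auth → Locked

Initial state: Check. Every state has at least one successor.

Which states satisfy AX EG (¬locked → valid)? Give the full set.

{Check, Prompt}

States satisfying EG (¬locked → valid): {Check, Locked}.
States satisfying AX EG (¬locked → valid): {Check, Prompt}.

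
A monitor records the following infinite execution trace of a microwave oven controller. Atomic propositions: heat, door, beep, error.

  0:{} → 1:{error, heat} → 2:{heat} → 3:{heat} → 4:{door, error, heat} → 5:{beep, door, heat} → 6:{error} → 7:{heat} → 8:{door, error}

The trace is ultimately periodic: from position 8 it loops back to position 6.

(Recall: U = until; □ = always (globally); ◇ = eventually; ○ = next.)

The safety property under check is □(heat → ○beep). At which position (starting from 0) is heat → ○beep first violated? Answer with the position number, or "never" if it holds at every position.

1

Check heat → ○beep at each position in order: 0 ✓.
At position 1 the labels are {error, heat} and the next position 2 has {heat}, so heat → ○beep is false there. This is the first violation.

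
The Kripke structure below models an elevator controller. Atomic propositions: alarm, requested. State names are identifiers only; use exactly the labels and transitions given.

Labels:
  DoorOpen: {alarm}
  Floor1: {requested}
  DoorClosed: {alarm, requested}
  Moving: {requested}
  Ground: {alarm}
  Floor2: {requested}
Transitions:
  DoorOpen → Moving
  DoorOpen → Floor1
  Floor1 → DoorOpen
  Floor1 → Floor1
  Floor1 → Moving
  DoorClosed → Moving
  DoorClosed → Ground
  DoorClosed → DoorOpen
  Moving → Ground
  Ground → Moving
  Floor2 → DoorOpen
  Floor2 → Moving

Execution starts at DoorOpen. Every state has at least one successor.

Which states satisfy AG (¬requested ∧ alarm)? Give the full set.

States satisfying ¬requested ∧ alarm: {DoorOpen, Ground}.
States satisfying AG (¬requested ∧ alarm): ∅.

none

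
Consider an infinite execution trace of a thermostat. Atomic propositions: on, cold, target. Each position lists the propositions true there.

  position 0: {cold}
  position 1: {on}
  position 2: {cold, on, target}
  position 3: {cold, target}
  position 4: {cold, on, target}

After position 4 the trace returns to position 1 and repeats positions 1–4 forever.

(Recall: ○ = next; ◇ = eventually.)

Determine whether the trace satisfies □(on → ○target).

on → ○target must hold at every position from 0 onward. It fails at position 4, so □(on → ○target) is false.
Positions where on holds: 1, 2, 4.
Check ○target at each: 1→ok, 2→ok, 4→fails.

Violated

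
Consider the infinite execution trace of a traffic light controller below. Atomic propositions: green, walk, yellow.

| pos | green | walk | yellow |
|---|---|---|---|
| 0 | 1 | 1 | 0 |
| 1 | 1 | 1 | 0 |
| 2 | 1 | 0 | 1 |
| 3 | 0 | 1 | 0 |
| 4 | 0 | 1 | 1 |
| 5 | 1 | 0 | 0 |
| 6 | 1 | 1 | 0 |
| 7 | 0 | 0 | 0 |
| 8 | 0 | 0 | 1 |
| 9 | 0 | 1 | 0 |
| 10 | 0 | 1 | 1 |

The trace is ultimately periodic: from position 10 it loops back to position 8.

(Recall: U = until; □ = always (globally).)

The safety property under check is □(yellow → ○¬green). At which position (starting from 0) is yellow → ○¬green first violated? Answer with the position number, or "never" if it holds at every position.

Check yellow → ○¬green at each position in order: 0 ✓, 1 ✓, 2 ✓, 3 ✓.
At position 4 the labels are {walk, yellow} and the next position 5 has {green}, so yellow → ○¬green is false there. This is the first violation.

4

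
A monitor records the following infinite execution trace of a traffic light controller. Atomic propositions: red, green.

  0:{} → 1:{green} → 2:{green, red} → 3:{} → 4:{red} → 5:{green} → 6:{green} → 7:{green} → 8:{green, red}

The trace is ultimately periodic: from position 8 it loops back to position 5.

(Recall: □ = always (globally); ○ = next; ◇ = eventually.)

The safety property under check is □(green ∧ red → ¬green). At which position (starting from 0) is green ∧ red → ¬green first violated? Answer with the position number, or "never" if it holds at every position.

Check green ∧ red → ¬green at each position in order: 0 ✓, 1 ✓.
At position 2 the labels are {green, red}, so green ∧ red → ¬green is false there. This is the first violation.

2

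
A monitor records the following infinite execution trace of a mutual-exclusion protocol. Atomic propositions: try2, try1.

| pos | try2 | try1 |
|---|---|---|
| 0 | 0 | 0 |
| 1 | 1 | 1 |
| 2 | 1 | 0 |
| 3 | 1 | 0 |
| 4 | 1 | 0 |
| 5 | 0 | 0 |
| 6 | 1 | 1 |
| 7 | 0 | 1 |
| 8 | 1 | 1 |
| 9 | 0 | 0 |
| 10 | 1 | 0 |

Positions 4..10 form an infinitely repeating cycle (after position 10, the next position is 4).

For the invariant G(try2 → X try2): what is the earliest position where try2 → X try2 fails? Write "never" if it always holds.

4

Check try2 → X try2 at each position in order: 0 ✓, 1 ✓, 2 ✓, 3 ✓.
At position 4 the labels are {try2} and the next position 5 has {}, so try2 → X try2 is false there. This is the first violation.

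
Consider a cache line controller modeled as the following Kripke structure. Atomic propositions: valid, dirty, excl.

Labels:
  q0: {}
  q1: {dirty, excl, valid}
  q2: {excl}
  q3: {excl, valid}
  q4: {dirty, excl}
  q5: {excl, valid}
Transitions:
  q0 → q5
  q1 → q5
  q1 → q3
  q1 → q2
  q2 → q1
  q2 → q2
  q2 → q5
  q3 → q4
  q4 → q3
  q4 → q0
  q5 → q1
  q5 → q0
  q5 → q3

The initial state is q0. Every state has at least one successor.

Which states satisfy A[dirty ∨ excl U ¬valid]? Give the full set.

{q0, q2, q3, q4}

States satisfying dirty ∨ excl: {q1, q2, q3, q4, q5}.
States satisfying ¬valid: {q0, q2, q4}.
States satisfying A[dirty ∨ excl U ¬valid]: {q0, q2, q3, q4}.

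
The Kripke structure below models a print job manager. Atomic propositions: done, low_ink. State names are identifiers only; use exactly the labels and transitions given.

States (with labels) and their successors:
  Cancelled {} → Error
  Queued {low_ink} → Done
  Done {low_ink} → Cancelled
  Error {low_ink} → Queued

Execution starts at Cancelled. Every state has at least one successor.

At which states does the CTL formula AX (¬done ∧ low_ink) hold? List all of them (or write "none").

States satisfying ¬done ∧ low_ink: {Queued, Done, Error}.
States satisfying AX (¬done ∧ low_ink): {Cancelled, Queued, Error}.

{Cancelled, Queued, Error}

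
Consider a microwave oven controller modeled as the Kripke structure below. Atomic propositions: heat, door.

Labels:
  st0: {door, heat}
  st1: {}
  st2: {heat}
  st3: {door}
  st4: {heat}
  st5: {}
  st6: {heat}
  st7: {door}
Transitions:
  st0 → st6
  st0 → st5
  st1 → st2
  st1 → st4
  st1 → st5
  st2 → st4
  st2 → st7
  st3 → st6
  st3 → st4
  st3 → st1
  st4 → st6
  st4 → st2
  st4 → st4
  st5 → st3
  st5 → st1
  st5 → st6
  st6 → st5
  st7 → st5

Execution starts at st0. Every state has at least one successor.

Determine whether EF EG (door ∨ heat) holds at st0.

Yes

States satisfying EG (door ∨ heat): {st2, st3, st4}.
States satisfying EF EG (door ∨ heat): {st0, st1, st2, st3, st4, st5, st6, st7}.
Some path from st0 reaches a state where EG (door ∨ heat) holds.
st0 ∈ Sat(EF EG (door ∨ heat)).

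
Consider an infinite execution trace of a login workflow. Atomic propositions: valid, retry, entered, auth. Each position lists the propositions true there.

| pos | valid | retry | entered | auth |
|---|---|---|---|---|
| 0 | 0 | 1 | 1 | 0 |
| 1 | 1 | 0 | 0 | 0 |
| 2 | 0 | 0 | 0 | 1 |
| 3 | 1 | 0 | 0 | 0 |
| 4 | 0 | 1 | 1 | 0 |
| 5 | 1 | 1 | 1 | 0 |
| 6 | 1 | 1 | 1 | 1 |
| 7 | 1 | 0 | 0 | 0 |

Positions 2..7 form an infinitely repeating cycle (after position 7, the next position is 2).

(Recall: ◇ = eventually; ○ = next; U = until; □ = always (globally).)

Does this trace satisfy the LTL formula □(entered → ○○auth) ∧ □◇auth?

Violated

entered → ○○auth must hold at every position from 0 onward. It fails at position 5, so □(entered → ○○auth) is false.
Positions where entered holds: 0, 4, 5, 6.
Check ○○auth at each: 0→ok, 4→ok, 5→fails, 6→ok.
◇auth holds at every position 0..7, and those are all positions ever visited, so □◇auth holds.
At position 0: □(entered → ○○auth) is false; □◇auth is true; so □(entered → ○○auth) ∧ □◇auth is false.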